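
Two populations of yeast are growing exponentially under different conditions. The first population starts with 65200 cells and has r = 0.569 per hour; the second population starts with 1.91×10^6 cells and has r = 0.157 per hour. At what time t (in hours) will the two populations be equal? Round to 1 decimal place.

8.2 hours

Set 65200·e^(0.569t) = 1.91×10^6·e^(0.157t).
e^((0.569 − 0.157)t) = 1.91×10^6/65200 → e^(0.412·t) = 29.294.
0.412·t = ln(29.294) = 3.3774, so t = 3.3774/0.412 = 8.1976.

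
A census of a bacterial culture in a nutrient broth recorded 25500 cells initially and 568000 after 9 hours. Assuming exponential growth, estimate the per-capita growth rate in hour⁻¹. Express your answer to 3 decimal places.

From N(t) = N₀·e^(rt): e^(r·9) = 568000/25500 = 22.275.
r·9 = ln(22.275) = 3.1034, so r = 3.1034/9 = 0.34483.

0.345 per hour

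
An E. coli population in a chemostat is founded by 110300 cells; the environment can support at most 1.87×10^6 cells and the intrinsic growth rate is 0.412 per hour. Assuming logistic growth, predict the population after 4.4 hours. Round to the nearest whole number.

A = (K − N₀)/N₀ = (1.87×10^6 − 110300)/110300 = 15.954.
N(t) = K/(1 + A·e^(−rt)) = 1.87×10^6/(1 + 15.954×e^(−0.412×4.4)).
e^(−1.813) = 0.1632; denominator = 1 + 15.954×0.1632 = 3.6036.
N = 1.87×10^6/3.6036 = 518926.

518926 cells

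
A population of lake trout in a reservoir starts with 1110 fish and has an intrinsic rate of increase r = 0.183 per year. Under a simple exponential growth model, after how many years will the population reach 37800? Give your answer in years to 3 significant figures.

Set N₀·e^(rt) = 37800: e^(0.183·t) = 37800/1110 = 34.054.
0.183·t = ln(34.054) = 3.5279, so t = 3.5279/0.183 = 19.278.

19.3 years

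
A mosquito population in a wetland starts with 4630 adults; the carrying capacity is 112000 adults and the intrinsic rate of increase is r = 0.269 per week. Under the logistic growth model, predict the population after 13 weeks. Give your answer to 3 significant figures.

A = (K − N₀)/N₀ = (112000 − 4630)/4630 = 23.19.
N(t) = K/(1 + A·e^(−rt)) = 112000/(1 + 23.19×e^(−0.269×13)).
e^(−3.497) = 0.030288; denominator = 1 + 23.19×0.030288 = 1.7024.
N = 112000/1.7024 = 65790.1.

65800 adults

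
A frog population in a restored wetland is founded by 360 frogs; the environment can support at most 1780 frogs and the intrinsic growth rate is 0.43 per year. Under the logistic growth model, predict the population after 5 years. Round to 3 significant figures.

1220 frogs

A = (K − N₀)/N₀ = (1780 − 360)/360 = 3.9444.
N(t) = K/(1 + A·e^(−rt)) = 1780/(1 + 3.9444×e^(−0.43×5)).
e^(−2.15) = 0.11648; denominator = 1 + 3.9444×0.11648 = 1.4595.
N = 1780/1.4595 = 1219.62.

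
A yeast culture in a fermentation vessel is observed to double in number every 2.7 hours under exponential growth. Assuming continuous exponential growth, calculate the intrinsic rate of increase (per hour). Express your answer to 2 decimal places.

0.26 per hour

r = ln(2)/t_d = 0.6931/2.7 = 0.25672.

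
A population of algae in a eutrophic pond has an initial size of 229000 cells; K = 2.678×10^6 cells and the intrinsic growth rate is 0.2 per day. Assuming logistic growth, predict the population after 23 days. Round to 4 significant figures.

A = (K − N₀)/N₀ = (2.678×10^6 − 229000)/229000 = 10.694.
N(t) = K/(1 + A·e^(−rt)) = 2.678×10^6/(1 + 10.694×e^(−0.2×23)).
e^(−4.6) = 0.010052; denominator = 1 + 10.694×0.010052 = 1.1075.
N = 2.678×10^6/1.1075 = 2.418064×10^6.

2418000 cells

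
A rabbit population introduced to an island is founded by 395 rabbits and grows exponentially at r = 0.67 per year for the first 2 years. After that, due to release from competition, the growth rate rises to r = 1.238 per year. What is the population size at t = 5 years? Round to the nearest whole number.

61876 rabbits

Phase 1: N(2) = 395·e^(0.67×2) = 395·e^1.34 = 1508.52.
Phase 2 runs for 5 − 2 = 3 years at r = 1.238.
N(5) = 1508.52·e^(1.238×3) = 1508.52·e^3.714 = 61875.9.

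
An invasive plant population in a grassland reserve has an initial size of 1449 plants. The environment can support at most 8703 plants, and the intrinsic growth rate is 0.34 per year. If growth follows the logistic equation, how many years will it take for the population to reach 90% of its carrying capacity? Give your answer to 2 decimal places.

11.20 years

A = (K − N₀)/N₀ = (8703 − 1449)/1449 = 5.0062.
Solve 8703/(1 + 5.0062·e^(−0.34t)) = 7832.7: 1 + 5.0062·e^(−0.34t) = 1.1111, so e^(−0.34t) = 0.0221947.
−0.34·t = ln(0.0221947) = -3.8079, so t = 3.8079/0.34 = 11.2.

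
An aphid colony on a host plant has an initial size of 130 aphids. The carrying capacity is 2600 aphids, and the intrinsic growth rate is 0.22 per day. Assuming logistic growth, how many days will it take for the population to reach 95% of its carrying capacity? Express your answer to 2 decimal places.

A = (K − N₀)/N₀ = (2600 − 130)/130 = 19.
Solve 2600/(1 + 19·e^(−0.22t)) = 2470: 1 + 19·e^(−0.22t) = 1.0526, so e^(−0.22t) = 0.00277008.
−0.22·t = ln(0.00277008) = -5.8889, so t = 5.8889/0.22 = 26.768.

26.77 days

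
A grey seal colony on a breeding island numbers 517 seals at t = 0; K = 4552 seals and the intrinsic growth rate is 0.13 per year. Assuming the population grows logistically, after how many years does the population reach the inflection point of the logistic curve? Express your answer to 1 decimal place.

15.8 years

Logistic growth is fastest at N = K/2 = 2276.
A = (K − N₀)/N₀ = 7.8046. Set K/(1 + A·e^(−rt)) = K/2 → A·e^(−rt) = 1.
e^(−0.13t) = 1/7.8046 = 0.128129, so t = ln(7.8046)/0.13 = 2.0547/0.13 = 15.806.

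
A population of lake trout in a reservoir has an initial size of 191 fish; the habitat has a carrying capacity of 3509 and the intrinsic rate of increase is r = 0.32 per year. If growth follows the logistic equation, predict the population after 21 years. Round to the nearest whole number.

A = (K − N₀)/N₀ = (3509 − 191)/191 = 17.372.
N(t) = K/(1 + A·e^(−rt)) = 3509/(1 + 17.372×e^(−0.32×21)).
e^(−6.72) = 0.0012065; denominator = 1 + 17.372×0.0012065 = 1.021.
N = 3509/1.021 = 3436.96.

3437 fish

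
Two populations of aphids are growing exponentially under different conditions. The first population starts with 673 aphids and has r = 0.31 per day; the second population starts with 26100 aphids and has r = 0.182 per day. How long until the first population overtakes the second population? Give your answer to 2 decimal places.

28.58 days

Set 673·e^(0.31t) = 26100·e^(0.182t).
e^((0.31 − 0.182)t) = 26100/673 → e^(0.128·t) = 38.782.
0.128·t = ln(38.782) = 3.6579, so t = 3.6579/0.128 = 28.578.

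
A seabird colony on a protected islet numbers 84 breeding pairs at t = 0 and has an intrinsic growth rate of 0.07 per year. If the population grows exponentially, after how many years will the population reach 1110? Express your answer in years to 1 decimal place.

36.9 years

Set N₀·e^(rt) = 1110: e^(0.07·t) = 1110/84 = 13.214.
0.07·t = ln(13.214) = 2.5813, so t = 2.5813/0.07 = 36.876.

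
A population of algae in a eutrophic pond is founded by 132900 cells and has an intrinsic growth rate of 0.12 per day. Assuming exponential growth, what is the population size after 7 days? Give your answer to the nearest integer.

307845 cells

N(t) = N₀·e^(rt) = 132900 × e^(0.12×7) = 132900 × e^0.84.
e^0.84 ≈ 2.3164, so N ≈ 132900 × 2.3164 = 307845.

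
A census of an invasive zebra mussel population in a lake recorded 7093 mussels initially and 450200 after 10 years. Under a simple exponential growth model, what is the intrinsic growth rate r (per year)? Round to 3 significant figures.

From N(t) = N₀·e^(rt): e^(r·10) = 450200/7093 = 63.471.
r·10 = ln(63.471) = 4.1506, so r = 4.1506/10 = 0.41506.

0.415 per year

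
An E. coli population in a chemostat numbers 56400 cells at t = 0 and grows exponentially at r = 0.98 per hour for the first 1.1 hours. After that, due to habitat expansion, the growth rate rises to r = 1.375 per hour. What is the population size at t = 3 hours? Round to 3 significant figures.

Phase 1: N(1.1) = 56400·e^(0.98×1.1) = 56400·e^1.078 = 165748.
Phase 2 runs for 3 − 1.1 = 1.9 hours at r = 1.375.
N(3) = 165748·e^(1.375×1.9) = 165748·e^2.612 = 2.259659×10^6.

2260000 cells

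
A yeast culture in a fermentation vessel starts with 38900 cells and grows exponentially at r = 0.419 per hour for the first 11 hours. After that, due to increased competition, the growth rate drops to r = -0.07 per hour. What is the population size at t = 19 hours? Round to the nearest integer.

Phase 1: N(11) = 38900·e^(0.419×11) = 38900·e^4.609 = 3.904927×10^6.
Phase 2 runs for 19 − 11 = 8 hours at r = -0.07.
N(19) = 3.904927×10^6·e^(-0.07×8) = 3.904927×10^6·e^-0.56 = 2.230529×10^6.

2230529 cells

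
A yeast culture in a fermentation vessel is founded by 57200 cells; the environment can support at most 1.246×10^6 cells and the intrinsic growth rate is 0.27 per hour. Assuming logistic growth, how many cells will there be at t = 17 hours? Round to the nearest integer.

A = (K − N₀)/N₀ = (1.246×10^6 − 57200)/57200 = 20.783.
N(t) = K/(1 + A·e^(−rt)) = 1.246×10^6/(1 + 20.783×e^(−0.27×17)).
e^(−4.59) = 0.010153; denominator = 1 + 20.783×0.010153 = 1.211.
N = 1.246×10^6/1.211 = 1.028894×10^6.

1028894 cells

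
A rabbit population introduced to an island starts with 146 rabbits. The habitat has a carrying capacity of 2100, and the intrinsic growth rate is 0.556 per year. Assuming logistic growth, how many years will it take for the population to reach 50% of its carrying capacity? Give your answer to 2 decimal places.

4.67 years

A = (K − N₀)/N₀ = (2100 − 146)/146 = 13.384.
Solve 2100/(1 + 13.384·e^(−0.556t)) = 1050: 1 + 13.384·e^(−0.556t) = 2, so e^(−0.556t) = 0.0747185.
−0.556·t = ln(0.0747185) = -2.594, so t = 2.594/0.556 = 4.6655.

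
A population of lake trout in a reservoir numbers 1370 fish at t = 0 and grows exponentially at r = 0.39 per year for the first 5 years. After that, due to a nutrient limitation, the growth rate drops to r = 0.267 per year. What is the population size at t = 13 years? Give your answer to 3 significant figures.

81500 fish

Phase 1: N(5) = 1370·e^(0.39×5) = 1370·e^1.95 = 9629.3.
Phase 2 runs for 13 − 5 = 8 years at r = 0.267.
N(13) = 9629.3·e^(0.267×8) = 9629.3·e^2.136 = 81516.9.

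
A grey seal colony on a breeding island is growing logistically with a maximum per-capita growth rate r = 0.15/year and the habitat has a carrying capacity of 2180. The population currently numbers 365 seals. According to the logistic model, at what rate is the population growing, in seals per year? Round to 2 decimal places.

dN/dt = rN(1 − N/K) = 0.15 × 365 × (1 − 365/2180).
1 − 365/2180 = 0.83257; dN/dt = 0.15 × 365 × 0.83257 = 45.583.

45.58 seals per year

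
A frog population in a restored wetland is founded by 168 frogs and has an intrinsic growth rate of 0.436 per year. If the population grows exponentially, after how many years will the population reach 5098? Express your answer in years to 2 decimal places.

7.83 years

Set N₀·e^(rt) = 5098: e^(0.436·t) = 5098/168 = 30.345.
0.436·t = ln(30.345) = 3.4126, so t = 3.4126/0.436 = 7.8272.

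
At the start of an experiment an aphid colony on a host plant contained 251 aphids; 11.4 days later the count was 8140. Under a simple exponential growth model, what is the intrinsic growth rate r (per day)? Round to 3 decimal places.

From N(t) = N₀·e^(rt): e^(r·11.4) = 8140/251 = 32.43.
r·11.4 = ln(32.43) = 3.4791, so r = 3.4791/11.4 = 0.30518.

0.305 per day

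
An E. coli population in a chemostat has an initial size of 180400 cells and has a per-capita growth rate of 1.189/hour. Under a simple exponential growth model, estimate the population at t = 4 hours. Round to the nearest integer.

20976889 cells

N(t) = N₀·e^(rt) = 180400 × e^(1.189×4) = 180400 × e^4.756.
e^4.756 ≈ 116.28, so N ≈ 180400 × 116.28 = 2.097689×10^7.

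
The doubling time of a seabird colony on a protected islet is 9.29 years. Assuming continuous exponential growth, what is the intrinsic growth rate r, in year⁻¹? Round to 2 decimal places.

r = ln(2)/t_d = 0.6931/9.29 = 0.074612.

0.07 per year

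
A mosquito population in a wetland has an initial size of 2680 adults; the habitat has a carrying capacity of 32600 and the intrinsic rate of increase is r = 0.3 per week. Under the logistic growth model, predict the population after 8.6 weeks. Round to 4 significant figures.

17660 adults

A = (K − N₀)/N₀ = (32600 − 2680)/2680 = 11.164.
N(t) = K/(1 + A·e^(−rt)) = 32600/(1 + 11.164×e^(−0.3×8.6)).
e^(−2.58) = 0.075774; denominator = 1 + 11.164×0.075774 = 1.846.
N = 32600/1.846 = 17660.2.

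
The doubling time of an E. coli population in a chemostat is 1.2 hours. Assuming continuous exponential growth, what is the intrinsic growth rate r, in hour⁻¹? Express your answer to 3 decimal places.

0.578 per hour

r = ln(2)/t_d = 0.6931/1.2 = 0.57762.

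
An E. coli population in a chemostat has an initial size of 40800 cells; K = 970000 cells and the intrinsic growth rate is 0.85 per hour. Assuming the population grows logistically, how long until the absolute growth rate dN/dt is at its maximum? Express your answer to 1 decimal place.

Logistic growth is fastest at N = K/2 = 485000.
A = (K − N₀)/N₀ = 22.775. Set K/(1 + A·e^(−rt)) = K/2 → A·e^(−rt) = 1.
e^(−0.85t) = 1/22.775 = 0.0439087, so t = ln(22.775)/0.85 = 3.1256/0.85 = 3.6772.

3.7 hours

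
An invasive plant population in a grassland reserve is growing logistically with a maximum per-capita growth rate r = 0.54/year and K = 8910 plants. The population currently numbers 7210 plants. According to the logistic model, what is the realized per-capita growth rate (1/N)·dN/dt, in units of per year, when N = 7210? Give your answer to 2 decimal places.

(1/N)·dN/dt = r(1 − N/K) = 0.54 × (1 − 7210/8910).
= 0.54 × 0.1908 = 0.10303.

0.10 per year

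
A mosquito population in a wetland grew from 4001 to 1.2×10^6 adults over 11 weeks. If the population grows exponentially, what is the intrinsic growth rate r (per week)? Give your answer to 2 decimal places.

0.52 per week

From N(t) = N₀·e^(rt): e^(r·11) = 1.2×10^6/4001 = 299.93.
r·11 = ln(299.93) = 5.7035, so r = 5.7035/11 = 0.5185.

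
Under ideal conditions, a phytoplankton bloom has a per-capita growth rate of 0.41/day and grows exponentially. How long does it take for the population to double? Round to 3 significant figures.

Doubling time t_d = ln(2)/r = 0.6931/0.41 = 1.6906.

1.69 days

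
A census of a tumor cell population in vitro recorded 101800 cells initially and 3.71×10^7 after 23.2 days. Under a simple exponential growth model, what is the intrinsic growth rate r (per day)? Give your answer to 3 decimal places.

From N(t) = N₀·e^(rt): e^(r·23.2) = 3.71×10^7/101800 = 364.44.
r·23.2 = ln(364.44) = 5.8984, so r = 5.8984/23.2 = 0.25424.

0.254 per day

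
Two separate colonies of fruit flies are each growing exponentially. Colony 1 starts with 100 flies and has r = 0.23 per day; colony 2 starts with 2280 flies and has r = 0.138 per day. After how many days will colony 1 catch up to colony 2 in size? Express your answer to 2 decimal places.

Set 100·e^(0.23t) = 2280·e^(0.138t).
e^((0.23 − 0.138)t) = 2280/100 → e^(0.092·t) = 22.8.
0.092·t = ln(22.8) = 3.1268, so t = 3.1268/0.092 = 33.987.

33.99 days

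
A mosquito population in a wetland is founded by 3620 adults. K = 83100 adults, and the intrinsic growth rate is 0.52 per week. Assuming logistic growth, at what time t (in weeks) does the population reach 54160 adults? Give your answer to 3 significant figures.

7.15 weeks

A = (K − N₀)/N₀ = (83100 − 3620)/3620 = 21.956.
Solve 83100/(1 + 21.956·e^(−0.52t)) = 54160: 1 + 21.956·e^(−0.52t) = 1.5343, so e^(−0.52t) = 0.0243372.
−0.52·t = ln(0.0243372) = -3.7157, so t = 3.7157/0.52 = 7.1457.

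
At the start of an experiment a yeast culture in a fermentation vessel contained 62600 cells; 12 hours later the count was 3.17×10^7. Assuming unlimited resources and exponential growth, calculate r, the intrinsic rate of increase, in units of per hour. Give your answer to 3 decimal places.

From N(t) = N₀·e^(rt): e^(r·12) = 3.17×10^7/62600 = 506.39.
r·12 = ln(506.39) = 6.2273, so r = 6.2273/12 = 0.51894.

0.519 per hour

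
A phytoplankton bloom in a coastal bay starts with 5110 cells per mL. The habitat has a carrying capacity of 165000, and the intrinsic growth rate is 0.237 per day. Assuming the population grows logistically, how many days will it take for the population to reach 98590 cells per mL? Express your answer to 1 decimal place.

16.2 days

A = (K − N₀)/N₀ = (165000 − 5110)/5110 = 31.29.
Solve 165000/(1 + 31.29·e^(−0.237t)) = 98590: 1 + 31.29·e^(−0.237t) = 1.6736, so e^(−0.237t) = 0.0215278.
−0.237·t = ln(0.0215278) = -3.8384, so t = 3.8384/0.237 = 16.196.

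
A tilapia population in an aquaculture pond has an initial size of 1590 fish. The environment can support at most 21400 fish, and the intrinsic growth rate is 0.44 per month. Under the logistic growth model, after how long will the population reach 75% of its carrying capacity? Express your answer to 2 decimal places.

8.23 months

A = (K − N₀)/N₀ = (21400 − 1590)/1590 = 12.459.
Solve 21400/(1 + 12.459·e^(−0.44t)) = 16050: 1 + 12.459·e^(−0.44t) = 1.3333, so e^(−0.44t) = 0.0267542.
−0.44·t = ln(0.0267542) = -3.6211, so t = 3.6211/0.44 = 8.2297.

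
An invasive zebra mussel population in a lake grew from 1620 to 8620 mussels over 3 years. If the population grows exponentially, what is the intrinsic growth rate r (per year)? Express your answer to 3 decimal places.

0.557 per year

From N(t) = N₀·e^(rt): e^(r·3) = 8620/1620 = 5.321.
r·3 = ln(5.321) = 1.6717, so r = 1.6717/3 = 0.55722.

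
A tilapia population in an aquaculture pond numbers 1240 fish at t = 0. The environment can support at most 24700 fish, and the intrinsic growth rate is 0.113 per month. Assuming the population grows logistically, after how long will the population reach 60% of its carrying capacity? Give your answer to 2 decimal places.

29.61 months

A = (K − N₀)/N₀ = (24700 − 1240)/1240 = 18.919.
Solve 24700/(1 + 18.919·e^(−0.113t)) = 14820: 1 + 18.919·e^(−0.113t) = 1.6667, so e^(−0.113t) = 0.0352373.
−0.113·t = ln(0.0352373) = -3.3457, so t = 3.3457/0.113 = 29.608.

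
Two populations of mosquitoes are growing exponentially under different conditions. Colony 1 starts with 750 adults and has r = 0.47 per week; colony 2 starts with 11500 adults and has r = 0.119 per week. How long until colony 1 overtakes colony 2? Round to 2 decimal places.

7.78 weeks

Set 750·e^(0.47t) = 11500·e^(0.119t).
e^((0.47 − 0.119)t) = 11500/750 → e^(0.351·t) = 15.333.
0.351·t = ln(15.333) = 2.73, so t = 2.73/0.351 = 7.7779.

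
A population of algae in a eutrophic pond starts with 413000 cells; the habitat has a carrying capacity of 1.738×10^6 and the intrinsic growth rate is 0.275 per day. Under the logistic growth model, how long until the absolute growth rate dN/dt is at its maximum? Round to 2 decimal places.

4.24 days

Logistic growth is fastest at N = K/2 = 869000.
A = (K − N₀)/N₀ = 3.2082. Set K/(1 + A·e^(−rt)) = K/2 → A·e^(−rt) = 1.
e^(−0.275t) = 1/3.2082 = 0.311698, so t = ln(3.2082)/0.275 = 1.1657/0.275 = 4.239.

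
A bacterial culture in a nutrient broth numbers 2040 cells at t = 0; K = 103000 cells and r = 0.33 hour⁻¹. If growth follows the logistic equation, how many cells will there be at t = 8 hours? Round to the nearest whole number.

A = (K − N₀)/N₀ = (103000 − 2040)/2040 = 49.49.
N(t) = K/(1 + A·e^(−rt)) = 103000/(1 + 49.49×e^(−0.33×8)).
e^(−2.64) = 0.071361; denominator = 1 + 49.49×0.071361 = 4.5317.
N = 103000/4.5317 = 22728.9.

22729 cells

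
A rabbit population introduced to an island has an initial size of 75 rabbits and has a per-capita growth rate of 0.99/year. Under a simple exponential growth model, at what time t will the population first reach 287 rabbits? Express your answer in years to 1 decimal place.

Set N₀·e^(rt) = 287: e^(0.99·t) = 287/75 = 3.8267.
0.99·t = ln(3.8267) = 1.342, so t = 1.342/0.99 = 1.3555.

1.4 years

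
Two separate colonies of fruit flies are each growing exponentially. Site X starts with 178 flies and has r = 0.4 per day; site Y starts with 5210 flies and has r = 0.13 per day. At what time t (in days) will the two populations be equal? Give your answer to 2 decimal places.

12.51 days

Set 178·e^(0.4t) = 5210·e^(0.13t).
e^((0.4 − 0.13)t) = 5210/178 → e^(0.27·t) = 29.27.
0.27·t = ln(29.27) = 3.3766, so t = 3.3766/0.27 = 12.506.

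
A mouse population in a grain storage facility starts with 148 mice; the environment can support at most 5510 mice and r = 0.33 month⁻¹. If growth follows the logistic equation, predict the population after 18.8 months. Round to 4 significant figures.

5134 mice

A = (K − N₀)/N₀ = (5510 − 148)/148 = 36.23.
N(t) = K/(1 + A·e^(−rt)) = 5510/(1 + 36.23×e^(−0.33×18.8)).
e^(−6.204) = 0.0020213; denominator = 1 + 36.23×0.0020213 = 1.0732.
N = 5510/1.0732 = 5134.02.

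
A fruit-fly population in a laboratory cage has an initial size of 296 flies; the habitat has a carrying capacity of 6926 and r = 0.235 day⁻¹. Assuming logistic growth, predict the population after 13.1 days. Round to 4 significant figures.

A = (K − N₀)/N₀ = (6926 − 296)/296 = 22.399.
N(t) = K/(1 + A·e^(−rt)) = 6926/(1 + 22.399×e^(−0.235×13.1)).
e^(−3.078) = 0.046028; denominator = 1 + 22.399×0.046028 = 2.031.
N = 6926/2.031 = 3410.19.

3410 flies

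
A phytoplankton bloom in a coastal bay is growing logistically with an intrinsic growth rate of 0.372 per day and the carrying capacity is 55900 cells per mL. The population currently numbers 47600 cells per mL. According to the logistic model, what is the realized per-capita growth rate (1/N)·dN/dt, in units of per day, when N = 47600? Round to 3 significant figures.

0.0552 per day

(1/N)·dN/dt = r(1 − N/K) = 0.372 × (1 − 47600/55900).
= 0.372 × 0.14848 = 0.055234.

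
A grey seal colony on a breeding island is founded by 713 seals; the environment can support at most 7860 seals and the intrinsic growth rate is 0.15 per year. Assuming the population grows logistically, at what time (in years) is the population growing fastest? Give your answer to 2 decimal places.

Logistic growth is fastest at N = K/2 = 3930.
A = (K − N₀)/N₀ = 10.024. Set K/(1 + A·e^(−rt)) = K/2 → A·e^(−rt) = 1.
e^(−0.15t) = 1/10.024 = 0.0997621, so t = ln(10.024)/0.15 = 2.305/0.15 = 15.366.

15.37 years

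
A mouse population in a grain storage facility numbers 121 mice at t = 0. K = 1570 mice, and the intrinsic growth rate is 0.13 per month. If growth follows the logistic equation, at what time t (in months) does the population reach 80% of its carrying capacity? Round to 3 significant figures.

29.8 months

A = (K − N₀)/N₀ = (1570 − 121)/121 = 11.975.
Solve 1570/(1 + 11.975·e^(−0.13t)) = 1256: 1 + 11.975·e^(−0.13t) = 1.25, so e^(−0.13t) = 0.0208765.
−0.13·t = ln(0.0208765) = -3.8691, so t = 3.8691/0.13 = 29.763.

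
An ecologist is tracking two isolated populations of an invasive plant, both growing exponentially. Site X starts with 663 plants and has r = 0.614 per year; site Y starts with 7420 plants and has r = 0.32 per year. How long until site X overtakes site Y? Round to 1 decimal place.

Set 663·e^(0.614t) = 7420·e^(0.32t).
e^((0.614 − 0.32)t) = 7420/663 → e^(0.294·t) = 11.192.
0.294·t = ln(11.192) = 2.4152, so t = 2.4152/0.294 = 8.2148.

8.2 years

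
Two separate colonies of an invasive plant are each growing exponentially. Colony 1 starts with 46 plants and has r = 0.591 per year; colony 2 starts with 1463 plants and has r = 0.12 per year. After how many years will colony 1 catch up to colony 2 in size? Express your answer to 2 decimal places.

7.35 years

Set 46·e^(0.591t) = 1463·e^(0.12t).
e^((0.591 − 0.12)t) = 1463/46 → e^(0.471·t) = 31.804.
0.471·t = ln(31.804) = 3.4596, so t = 3.4596/0.471 = 7.3452.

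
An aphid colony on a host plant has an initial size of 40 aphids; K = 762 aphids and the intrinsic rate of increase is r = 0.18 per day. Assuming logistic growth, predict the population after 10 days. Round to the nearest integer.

191 aphids

A = (K − N₀)/N₀ = (762 − 40)/40 = 18.05.
N(t) = K/(1 + A·e^(−rt)) = 762/(1 + 18.05×e^(−0.18×10)).
e^(−1.8) = 0.1653; denominator = 1 + 18.05×0.1653 = 3.9836.
N = 762/3.9836 = 191.282.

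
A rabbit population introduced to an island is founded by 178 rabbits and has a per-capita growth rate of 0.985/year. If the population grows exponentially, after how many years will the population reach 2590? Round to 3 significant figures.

2.72 years

Set N₀·e^(rt) = 2590: e^(0.985·t) = 2590/178 = 14.551.
0.985·t = ln(14.551) = 2.6776, so t = 2.6776/0.985 = 2.7184.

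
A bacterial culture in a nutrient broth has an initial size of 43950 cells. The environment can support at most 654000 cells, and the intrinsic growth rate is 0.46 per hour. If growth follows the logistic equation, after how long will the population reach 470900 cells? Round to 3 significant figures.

7.77 hours

A = (K − N₀)/N₀ = (654000 − 43950)/43950 = 13.881.
Solve 654000/(1 + 13.881·e^(−0.46t)) = 470900: 1 + 13.881·e^(−0.46t) = 1.3888, so e^(−0.46t) = 0.0280126.
−0.46·t = ln(0.0280126) = -3.5751, so t = 3.5751/0.46 = 7.772.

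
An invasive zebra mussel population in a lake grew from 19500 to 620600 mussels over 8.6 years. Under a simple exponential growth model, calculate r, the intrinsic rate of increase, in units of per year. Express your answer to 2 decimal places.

0.40 per year

From N(t) = N₀·e^(rt): e^(r·8.6) = 620600/19500 = 31.826.
r·8.6 = ln(31.826) = 3.4603, so r = 3.4603/8.6 = 0.40236.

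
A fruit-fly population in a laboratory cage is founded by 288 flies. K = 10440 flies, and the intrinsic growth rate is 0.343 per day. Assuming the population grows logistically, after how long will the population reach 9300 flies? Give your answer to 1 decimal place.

A = (K − N₀)/N₀ = (10440 − 288)/288 = 35.25.
Solve 10440/(1 + 35.25·e^(−0.343t)) = 9300: 1 + 35.25·e^(−0.343t) = 1.1226, so e^(−0.343t) = 0.00347747.
−0.343·t = ln(0.00347747) = -5.6615, so t = 5.6615/0.343 = 16.506.

16.5 days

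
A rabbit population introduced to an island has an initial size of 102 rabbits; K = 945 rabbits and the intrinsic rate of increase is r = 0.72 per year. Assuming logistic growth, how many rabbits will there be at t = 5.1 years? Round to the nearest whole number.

A = (K − N₀)/N₀ = (945 − 102)/102 = 8.2647.
N(t) = K/(1 + A·e^(−rt)) = 945/(1 + 8.2647×e^(−0.72×5.1)).
e^(−3.672) = 0.025426; denominator = 1 + 8.2647×0.025426 = 1.2101.
N = 945/1.2101 = 780.905.

781 rabbits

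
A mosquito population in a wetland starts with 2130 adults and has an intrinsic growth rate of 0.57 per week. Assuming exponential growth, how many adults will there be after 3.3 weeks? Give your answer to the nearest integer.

13973 adults

N(t) = N₀·e^(rt) = 2130 × e^(0.57×3.3) = 2130 × e^1.881.
e^1.881 ≈ 6.5601, so N ≈ 2130 × 6.5601 = 13972.9.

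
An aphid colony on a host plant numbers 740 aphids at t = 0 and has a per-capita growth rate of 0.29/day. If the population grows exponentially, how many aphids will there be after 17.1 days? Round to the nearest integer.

105414 aphids

N(t) = N₀·e^(rt) = 740 × e^(0.29×17.1) = 740 × e^4.959.
e^4.959 ≈ 142.45, so N ≈ 740 × 142.45 = 105414.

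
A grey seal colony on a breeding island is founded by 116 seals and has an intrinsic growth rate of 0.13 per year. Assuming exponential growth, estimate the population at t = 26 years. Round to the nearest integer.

3407 seals

N(t) = N₀·e^(rt) = 116 × e^(0.13×26) = 116 × e^3.38.
e^3.38 ≈ 29.371, so N ≈ 116 × 29.371 = 3407.01.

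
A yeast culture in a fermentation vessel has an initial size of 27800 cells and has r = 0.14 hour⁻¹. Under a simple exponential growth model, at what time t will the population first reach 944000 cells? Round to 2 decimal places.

Set N₀·e^(rt) = 944000: e^(0.14·t) = 944000/27800 = 33.957.
0.14·t = ln(33.957) = 3.5251, so t = 3.5251/0.14 = 25.179.

25.18 hours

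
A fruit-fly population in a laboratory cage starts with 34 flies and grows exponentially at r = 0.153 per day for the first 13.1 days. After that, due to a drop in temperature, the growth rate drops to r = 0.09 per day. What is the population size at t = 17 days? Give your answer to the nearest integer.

358 flies

Phase 1: N(13.1) = 34·e^(0.153×13.1) = 34·e^2.004 = 252.311.
Phase 2 runs for 17 − 13.1 = 3.9 days at r = 0.09.
N(17) = 252.311·e^(0.09×3.9) = 252.311·e^0.351 = 358.404.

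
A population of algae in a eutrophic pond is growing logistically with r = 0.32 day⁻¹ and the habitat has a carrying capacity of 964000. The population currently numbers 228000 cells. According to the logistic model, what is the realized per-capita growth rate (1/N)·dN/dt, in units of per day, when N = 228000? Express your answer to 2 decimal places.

(1/N)·dN/dt = r(1 − N/K) = 0.32 × (1 − 228000/964000).
= 0.32 × 0.76349 = 0.24432.

0.24 per day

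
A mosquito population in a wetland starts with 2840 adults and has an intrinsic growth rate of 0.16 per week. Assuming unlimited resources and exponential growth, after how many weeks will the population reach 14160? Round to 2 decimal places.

10.04 weeks

Set N₀·e^(rt) = 14160: e^(0.16·t) = 14160/2840 = 4.9859.
0.16·t = ln(4.9859) = 1.6066, so t = 1.6066/0.16 = 10.041.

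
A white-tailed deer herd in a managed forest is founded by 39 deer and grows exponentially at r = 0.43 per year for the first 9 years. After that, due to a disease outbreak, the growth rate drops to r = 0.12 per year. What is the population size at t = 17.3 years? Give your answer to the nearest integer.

5062 deer

Phase 1: N(9) = 39·e^(0.43×9) = 39·e^3.87 = 1869.75.
Phase 2 runs for 17.3 − 9 = 8.3 years at r = 0.12.
N(17.3) = 1869.75·e^(0.12×8.3) = 1869.75·e^0.996 = 5062.23.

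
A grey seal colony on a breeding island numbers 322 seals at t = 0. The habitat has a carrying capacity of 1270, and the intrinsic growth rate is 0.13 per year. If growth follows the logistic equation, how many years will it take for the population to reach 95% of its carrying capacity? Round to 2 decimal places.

A = (K − N₀)/N₀ = (1270 − 322)/322 = 2.9441.
Solve 1270/(1 + 2.9441·e^(−0.13t)) = 1206.5: 1 + 2.9441·e^(−0.13t) = 1.0526, so e^(−0.13t) = 0.017877.
−0.13·t = ln(0.017877) = -4.0242, so t = 4.0242/0.13 = 30.956.

30.96 years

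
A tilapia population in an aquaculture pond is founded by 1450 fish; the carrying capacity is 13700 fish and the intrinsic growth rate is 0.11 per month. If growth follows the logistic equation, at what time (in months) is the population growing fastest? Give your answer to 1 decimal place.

19.4 months

Logistic growth is fastest at N = K/2 = 6850.
A = (K − N₀)/N₀ = 8.4483. Set K/(1 + A·e^(−rt)) = K/2 → A·e^(−rt) = 1.
e^(−0.11t) = 1/8.4483 = 0.118367, so t = ln(8.4483)/0.11 = 2.134/0.11 = 19.4.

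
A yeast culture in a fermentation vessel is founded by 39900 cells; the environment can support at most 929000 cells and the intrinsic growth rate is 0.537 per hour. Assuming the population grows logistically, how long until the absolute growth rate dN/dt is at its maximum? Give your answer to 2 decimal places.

Logistic growth is fastest at N = K/2 = 464500.
A = (K − N₀)/N₀ = 22.283. Set K/(1 + A·e^(−rt)) = K/2 → A·e^(−rt) = 1.
e^(−0.537t) = 1/22.283 = 0.0448768, so t = ln(22.283)/0.537 = 3.1038/0.537 = 5.78.

5.78 hours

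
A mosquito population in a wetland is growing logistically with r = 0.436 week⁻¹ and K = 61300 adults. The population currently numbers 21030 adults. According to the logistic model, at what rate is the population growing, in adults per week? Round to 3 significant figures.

dN/dt = rN(1 − N/K) = 0.436 × 21030 × (1 − 21030/61300).
1 − 21030/61300 = 0.65693; dN/dt = 0.436 × 21030 × 0.65693 = 6023.5.

6020 adults per week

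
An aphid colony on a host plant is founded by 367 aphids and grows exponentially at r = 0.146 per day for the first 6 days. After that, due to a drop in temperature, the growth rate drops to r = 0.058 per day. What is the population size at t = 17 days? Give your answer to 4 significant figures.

Phase 1: N(6) = 367·e^(0.146×6) = 367·e^0.876 = 881.268.
Phase 2 runs for 17 − 6 = 11 days at r = 0.058.
N(17) = 881.268·e^(0.058×11) = 881.268·e^0.638 = 1667.97.

1668 aphids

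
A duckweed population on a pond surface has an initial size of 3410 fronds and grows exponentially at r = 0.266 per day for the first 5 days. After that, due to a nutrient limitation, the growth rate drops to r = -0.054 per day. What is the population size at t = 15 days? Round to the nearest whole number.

Phase 1: N(5) = 3410·e^(0.266×5) = 3410·e^1.33 = 12893.4.
Phase 2 runs for 15 − 5 = 10 days at r = -0.054.
N(15) = 12893.4·e^(-0.054×10) = 12893.4·e^-0.54 = 7513.58.

7514 fronds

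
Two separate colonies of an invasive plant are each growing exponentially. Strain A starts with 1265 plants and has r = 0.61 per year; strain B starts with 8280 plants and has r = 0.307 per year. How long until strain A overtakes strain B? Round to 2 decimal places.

6.20 years

Set 1265·e^(0.61t) = 8280·e^(0.307t).
e^((0.61 − 0.307)t) = 8280/1265 → e^(0.303·t) = 6.5455.
0.303·t = ln(6.5455) = 1.8788, so t = 1.8788/0.303 = 6.2006.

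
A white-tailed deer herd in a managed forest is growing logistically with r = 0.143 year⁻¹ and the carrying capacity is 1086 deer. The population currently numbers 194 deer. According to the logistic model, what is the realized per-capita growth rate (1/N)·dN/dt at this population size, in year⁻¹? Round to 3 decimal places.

0.117 per year

(1/N)·dN/dt = r(1 − N/K) = 0.143 × (1 − 194/1086).
= 0.143 × 0.82136 = 0.11745.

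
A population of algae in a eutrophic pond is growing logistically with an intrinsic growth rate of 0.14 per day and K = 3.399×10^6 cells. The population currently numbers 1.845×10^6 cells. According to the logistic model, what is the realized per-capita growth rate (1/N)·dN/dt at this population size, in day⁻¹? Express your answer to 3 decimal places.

0.064 per day

(1/N)·dN/dt = r(1 − N/K) = 0.14 × (1 − 1.845×10^6/3.399×10^6).
= 0.14 × 0.45719 = 0.064007.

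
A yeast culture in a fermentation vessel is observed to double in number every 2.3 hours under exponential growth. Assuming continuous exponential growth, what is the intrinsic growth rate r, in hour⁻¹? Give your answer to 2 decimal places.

r = ln(2)/t_d = 0.6931/2.3 = 0.30137.

0.30 per hour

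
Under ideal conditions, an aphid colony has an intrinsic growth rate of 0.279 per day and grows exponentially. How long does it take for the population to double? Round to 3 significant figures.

Doubling time t_d = ln(2)/r = 0.6931/0.279 = 2.4844.

2.48 days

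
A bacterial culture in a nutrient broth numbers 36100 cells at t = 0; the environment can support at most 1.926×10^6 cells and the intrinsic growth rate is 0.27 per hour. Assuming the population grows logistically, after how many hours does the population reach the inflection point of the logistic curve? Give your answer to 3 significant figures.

Logistic growth is fastest at N = K/2 = 963000.
A = (K − N₀)/N₀ = 52.352. Set K/(1 + A·e^(−rt)) = K/2 → A·e^(−rt) = 1.
e^(−0.27t) = 1/52.352 = 0.0191015, so t = ln(52.352)/0.27 = 3.958/0.27 = 14.659.

14.7 hours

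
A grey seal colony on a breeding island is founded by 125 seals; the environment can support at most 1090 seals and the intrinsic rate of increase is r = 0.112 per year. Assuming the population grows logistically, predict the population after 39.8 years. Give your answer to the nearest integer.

1000 seals

A = (K − N₀)/N₀ = (1090 − 125)/125 = 7.72.
N(t) = K/(1 + A·e^(−rt)) = 1090/(1 + 7.72×e^(−0.112×39.8)).
e^(−4.458) = 0.01159; denominator = 1 + 7.72×0.01159 = 1.0895.
N = 1090/1.0895 = 1000.48.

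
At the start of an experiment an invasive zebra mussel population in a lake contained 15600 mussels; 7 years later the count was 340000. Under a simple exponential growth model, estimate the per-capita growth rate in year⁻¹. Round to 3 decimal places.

From N(t) = N₀·e^(rt): e^(r·7) = 340000/15600 = 21.795.
r·7 = ln(21.795) = 3.0817, so r = 3.0817/7 = 0.44024.

0.440 per year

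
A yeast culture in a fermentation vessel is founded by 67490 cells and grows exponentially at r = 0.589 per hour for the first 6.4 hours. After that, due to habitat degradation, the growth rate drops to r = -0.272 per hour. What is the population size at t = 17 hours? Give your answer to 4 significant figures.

163800 cells

Phase 1: N(6.4) = 67490·e^(0.589×6.4) = 67490·e^3.77 = 2.92655×10^6.
Phase 2 runs for 17 − 6.4 = 10.6 hours at r = -0.272.
N(17) = 2.92655×10^6·e^(-0.272×10.6) = 2.92655×10^6·e^-2.883 = 163756.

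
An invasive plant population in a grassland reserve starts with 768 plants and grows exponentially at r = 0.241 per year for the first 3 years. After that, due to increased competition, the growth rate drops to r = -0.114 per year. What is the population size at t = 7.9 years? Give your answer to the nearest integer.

905 plants

Phase 1: N(3) = 768·e^(0.241×3) = 768·e^0.723 = 1582.55.
Phase 2 runs for 7.9 − 3 = 4.9 years at r = -0.114.
N(7.9) = 1582.55·e^(-0.114×4.9) = 1582.55·e^-0.5586 = 905.231.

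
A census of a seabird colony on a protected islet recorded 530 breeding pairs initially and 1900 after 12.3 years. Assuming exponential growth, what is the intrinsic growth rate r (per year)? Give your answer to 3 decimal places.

0.104 per year

From N(t) = N₀·e^(rt): e^(r·12.3) = 1900/530 = 3.5849.
r·12.3 = ln(3.5849) = 1.2767, so r = 1.2767/12.3 = 0.1038.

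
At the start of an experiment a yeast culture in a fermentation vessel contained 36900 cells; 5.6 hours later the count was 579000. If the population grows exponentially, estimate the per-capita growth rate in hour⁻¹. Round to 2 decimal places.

0.49 per hour

From N(t) = N₀·e^(rt): e^(r·5.6) = 579000/36900 = 15.691.
r·5.6 = ln(15.691) = 2.7531, so r = 2.7531/5.6 = 0.49162.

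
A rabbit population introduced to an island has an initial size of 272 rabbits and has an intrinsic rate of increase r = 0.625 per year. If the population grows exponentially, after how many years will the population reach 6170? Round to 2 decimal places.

4.99 years

Set N₀·e^(rt) = 6170: e^(0.625·t) = 6170/272 = 22.684.
0.625·t = ln(22.684) = 3.1217, so t = 3.1217/0.625 = 4.9946.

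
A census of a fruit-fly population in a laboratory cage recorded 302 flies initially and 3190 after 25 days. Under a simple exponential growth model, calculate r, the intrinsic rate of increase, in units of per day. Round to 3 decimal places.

From N(t) = N₀·e^(rt): e^(r·25) = 3190/302 = 10.563.
r·25 = ln(10.563) = 2.3573, so r = 2.3573/25 = 0.094294.

0.094 per day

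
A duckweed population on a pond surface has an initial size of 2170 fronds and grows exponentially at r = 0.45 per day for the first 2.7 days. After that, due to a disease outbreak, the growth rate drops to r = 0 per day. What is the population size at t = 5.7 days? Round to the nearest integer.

Phase 1: N(2.7) = 2170·e^(0.45×2.7) = 2170·e^1.215 = 7313.54.
Phase 2 runs for 5.7 − 2.7 = 3 days at r = 0.
N(5.7) = 7313.54·e^(0×3) = 7313.54·e^0 = 7313.54.

7314 fronds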